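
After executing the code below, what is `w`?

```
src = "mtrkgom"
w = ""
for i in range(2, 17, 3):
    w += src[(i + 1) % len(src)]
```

i=2: add src[3]='k' → 'k'
i=5: add src[6]='m' → 'km'
i=8: add src[2]='r' → 'kmr'
i=11: add src[5]='o' → 'kmro'
i=14: add src[1]='t' → 'kmrot'

'kmrot'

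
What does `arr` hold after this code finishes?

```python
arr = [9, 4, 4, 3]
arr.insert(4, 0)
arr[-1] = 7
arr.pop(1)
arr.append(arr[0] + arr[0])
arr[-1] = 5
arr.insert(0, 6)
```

insert 0 at 4 → [9, 4, 4, 3, 0]
arr[-1] = 7 → [9, 4, 4, 3, 7]
pop(1) removes 4 → [9, 4, 3, 7]
append arr[0]+arr[0] = 9+9 = 18 → [9, 4, 3, 7, 18]
arr[-1] = 5 → [9, 4, 3, 7, 5]
insert 6 at 0 → [6, 9, 4, 3, 7, 5]

[6, 9, 4, 3, 7, 5]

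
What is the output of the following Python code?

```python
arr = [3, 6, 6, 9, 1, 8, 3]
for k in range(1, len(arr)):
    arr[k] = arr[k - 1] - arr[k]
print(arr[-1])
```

k=1: arr[1] = 3-6 = -3 → [3, -3, 6, 9, 1, 8, 3]
k=2: arr[2] = (-3)-6 = -9 → [3, -3, -9, 9, 1, 8, 3]
k=3: arr[3] = (-9)-9 = -18 → [3, -3, -9, -18, 1, 8, 3]
k=4: arr[4] = (-18)-1 = -19 → [3, -3, -9, -18, -19, 8, 3]
k=5: arr[5] = (-19)-8 = -27 → [3, -3, -9, -18, -19, -27, 3]
k=6: arr[6] = (-27)-3 = -30 → [3, -3, -9, -18, -19, -27, -30]

-30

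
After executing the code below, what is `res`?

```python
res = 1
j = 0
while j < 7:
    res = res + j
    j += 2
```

13

j=0: res = 1+0 = 1
j=2: res = 1+2 = 3
j=4: res = 3+4 = 7
j=6: res = 7+6 = 13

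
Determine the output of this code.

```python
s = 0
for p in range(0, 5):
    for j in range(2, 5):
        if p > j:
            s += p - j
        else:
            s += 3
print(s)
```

40

p=0,j=2: not 0>2, s = 0+3 = 3
p=0,j=3: not 0>3, s = 3+3 = 6
p=0,j=4: not 0>4, s = 6+3 = 9
p=1,j=2: not 1>2, s = 9+3 = 12
p=1,j=3: not 1>3, s = 12+3 = 15
p=1,j=4: not 1>4, s = 15+3 = 18
p=2,j=2: not 2>2, s = 18+3 = 21
p=2,j=3: not 2>3, s = 21+3 = 24
p=2,j=4: not 2>4, s = 24+3 = 27
p=3,j=2: 3>2, s = 27+1 = 28
p=3,j=3: not 3>3, s = 28+3 = 31
p=3,j=4: not 3>4, s = 31+3 = 34
p=4,j=2: 4>2, s = 34+2 = 36
p=4,j=3: 4>3, s = 36+1 = 37
p=4,j=4: not 4>4, s = 37+3 = 40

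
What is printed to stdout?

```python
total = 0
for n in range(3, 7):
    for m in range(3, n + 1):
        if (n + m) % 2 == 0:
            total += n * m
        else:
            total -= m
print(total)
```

110

n=3,m=3: even sum, total = 0+9 = 9
n=4,m=3: odd sum, total = 9-3 = 6
n=4,m=4: even sum, total = 6+16 = 22
n=5,m=3: even sum, total = 22+15 = 37
n=5,m=4: odd sum, total = 37-4 = 33
n=5,m=5: even sum, total = 33+25 = 58
n=6,m=3: odd sum, total = 58-3 = 55
n=6,m=4: even sum, total = 55+24 = 79
n=6,m=5: odd sum, total = 79-5 = 74
n=6,m=6: even sum, total = 74+36 = 110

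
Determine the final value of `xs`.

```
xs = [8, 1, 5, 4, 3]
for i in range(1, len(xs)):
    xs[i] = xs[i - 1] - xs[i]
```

i=1: xs[1] = 8-1 = 7 → [8, 7, 5, 4, 3]
i=2: xs[2] = 7-5 = 2 → [8, 7, 2, 4, 3]
i=3: xs[3] = 2-4 = -2 → [8, 7, 2, -2, 3]
i=4: xs[4] = (-2)-3 = -5 → [8, 7, 2, -2, -5]

[8, 7, 2, -2, -5]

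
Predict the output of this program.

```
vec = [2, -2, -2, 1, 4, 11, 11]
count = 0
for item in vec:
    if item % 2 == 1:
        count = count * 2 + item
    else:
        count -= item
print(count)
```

item=2: not odd, count = 0-2 = -2
item=-2: not odd, count = (-2)-(-2) = 0
item=-2: not odd, count = 0-(-2) = 2
item=1: odd, count = 2*2+1 = 5
item=4: not odd, count = 5-4 = 1
item=11: odd, count = 1*2+11 = 13
item=11: odd, count = 13*2+11 = 37

37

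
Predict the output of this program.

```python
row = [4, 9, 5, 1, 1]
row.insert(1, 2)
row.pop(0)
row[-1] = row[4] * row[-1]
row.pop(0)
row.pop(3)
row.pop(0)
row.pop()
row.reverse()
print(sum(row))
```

5

insert 2 at 1 → [4, 2, 9, 5, 1, 1]
pop(0) removes 4 → [2, 9, 5, 1, 1]
row[-1] = row[4]*row[-1] = 1*1 = 1 → [2, 9, 5, 1, 1]
pop(0) removes 2 → [9, 5, 1, 1]
pop(3) removes 1 → [9, 5, 1]
pop(0) removes 9 → [5, 1]
pop() removes 1 → [5]
reverse → [5]
sum = 5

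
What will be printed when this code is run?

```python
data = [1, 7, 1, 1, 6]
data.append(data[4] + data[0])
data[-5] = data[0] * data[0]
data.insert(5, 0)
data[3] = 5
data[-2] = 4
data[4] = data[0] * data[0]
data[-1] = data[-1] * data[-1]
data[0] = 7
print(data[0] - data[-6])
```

6

append data[4]+data[0] = 6+1 = 7 → [1, 7, 1, 1, 6, 7]
data[-5] = data[0]*data[0] = 1*1 = 1 → [1, 1, 1, 1, 6, 7]
insert 0 at 5 → [1, 1, 1, 1, 6, 0, 7]
data[3] = 5 → [1, 1, 1, 5, 6, 0, 7]
data[-2] = 4 → [1, 1, 1, 5, 6, 4, 7]
data[4] = data[0]*data[0] = 1*1 = 1 → [1, 1, 1, 5, 1, 4, 7]
data[-1] = data[-1]*data[-1] = 7*7 = 49 → [1, 1, 1, 5, 1, 4, 49]
data[0] = 7 → [7, 1, 1, 5, 1, 4, 49]
data[0]-data[-6] = 7-1 = 6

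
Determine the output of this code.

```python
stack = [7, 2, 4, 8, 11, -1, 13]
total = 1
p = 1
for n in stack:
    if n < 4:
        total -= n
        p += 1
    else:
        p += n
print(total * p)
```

0

n=7: not <4; p=8
n=2: <4, total = 1-2 = -1; p=9
n=4: not <4; p=13
n=8: not <4; p=21
n=11: not <4; p=32
n=-1: <4, total = (-1)-(-1) = 0; p=33
n=13: not <4; p=46
total*p = 0*46 = 0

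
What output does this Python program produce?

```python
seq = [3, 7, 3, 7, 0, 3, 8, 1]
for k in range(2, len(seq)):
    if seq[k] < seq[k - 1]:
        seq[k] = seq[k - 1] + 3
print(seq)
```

[3, 7, 10, 13, 16, 19, 22, 25]

k=2: 3<7, seq[2] = 7+3 = 10 → [3, 7, 10, 7, 0, 3, 8, 1]
k=3: 7<10, seq[3] = 10+3 = 13 → [3, 7, 10, 13, 0, 3, 8, 1]
k=4: 0<13, seq[4] = 13+3 = 16 → [3, 7, 10, 13, 16, 3, 8, 1]
k=5: 3<16, seq[5] = 16+3 = 19 → [3, 7, 10, 13, 16, 19, 8, 1]
k=6: 8<19, seq[6] = 19+3 = 22 → [3, 7, 10, 13, 16, 19, 22, 1]
k=7: 1<22, seq[7] = 22+3 = 25 → [3, 7, 10, 13, 16, 19, 22, 25]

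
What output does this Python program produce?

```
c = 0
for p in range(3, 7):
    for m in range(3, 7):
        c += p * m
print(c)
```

p=3,m=3: c = 0+9 = 9
p=3,m=4: c = 9+12 = 21
p=3,m=5: c = 21+15 = 36
p=3,m=6: c = 36+18 = 54
p=4,m=3: c = 54+12 = 66
p=4,m=4: c = 66+16 = 82
p=4,m=5: c = 82+20 = 102
p=4,m=6: c = 102+24 = 126
p=5,m=3: c = 126+15 = 141
p=5,m=4: c = 141+20 = 161
p=5,m=5: c = 161+25 = 186
p=5,m=6: c = 186+30 = 216
p=6,m=3: c = 216+18 = 234
p=6,m=4: c = 234+24 = 258
p=6,m=5: c = 258+30 = 288
p=6,m=6: c = 288+36 = 324

324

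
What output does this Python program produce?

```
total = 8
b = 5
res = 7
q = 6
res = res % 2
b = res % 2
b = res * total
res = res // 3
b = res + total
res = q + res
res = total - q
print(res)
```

res = 7%2 = 1
b = 1%2 = 1
b = 1*8 = 8
res = 1//3 = 0
b = 0+8 = 8
res = 6+0 = 6
res = 8-6 = 2

2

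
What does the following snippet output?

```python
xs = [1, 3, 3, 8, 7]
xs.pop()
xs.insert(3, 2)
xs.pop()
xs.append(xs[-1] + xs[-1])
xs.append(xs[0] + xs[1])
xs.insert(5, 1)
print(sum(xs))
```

18

pop() removes 7 → [1, 3, 3, 8]
insert 2 at 3 → [1, 3, 3, 2, 8]
pop() removes 8 → [1, 3, 3, 2]
append xs[-1]+xs[-1] = 2+2 = 4 → [1, 3, 3, 2, 4]
append xs[0]+xs[1] = 1+3 = 4 → [1, 3, 3, 2, 4, 4]
insert 1 at 5 → [1, 3, 3, 2, 4, 1, 4]
sum = 18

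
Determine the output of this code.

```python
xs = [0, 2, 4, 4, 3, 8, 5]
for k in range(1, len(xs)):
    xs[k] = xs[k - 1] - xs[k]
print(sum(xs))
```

k=1: xs[1] = 0-2 = -2 → [0, -2, 4, 4, 3, 8, 5]
k=2: xs[2] = (-2)-4 = -6 → [0, -2, -6, 4, 3, 8, 5]
k=3: xs[3] = (-6)-4 = -10 → [0, -2, -6, -10, 3, 8, 5]
k=4: xs[4] = (-10)-3 = -13 → [0, -2, -6, -10, -13, 8, 5]
k=5: xs[5] = (-13)-8 = -21 → [0, -2, -6, -10, -13, -21, 5]
k=6: xs[6] = (-21)-5 = -26 → [0, -2, -6, -10, -13, -21, -26]
sum = -78

-78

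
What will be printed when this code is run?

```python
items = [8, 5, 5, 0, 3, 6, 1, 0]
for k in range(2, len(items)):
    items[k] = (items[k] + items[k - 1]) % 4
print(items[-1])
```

k=2: items[2] = (5+5)%4 = 2 → [8, 5, 2, 0, 3, 6, 1, 0]
k=3: items[3] = (0+2)%4 = 2 → [8, 5, 2, 2, 3, 6, 1, 0]
k=4: items[4] = (3+2)%4 = 1 → [8, 5, 2, 2, 1, 6, 1, 0]
k=5: items[5] = (6+1)%4 = 3 → [8, 5, 2, 2, 1, 3, 1, 0]
k=6: items[6] = (1+3)%4 = 0 → [8, 5, 2, 2, 1, 3, 0, 0]
k=7: items[7] = (0+0)%4 = 0 → [8, 5, 2, 2, 1, 3, 0, 0]

0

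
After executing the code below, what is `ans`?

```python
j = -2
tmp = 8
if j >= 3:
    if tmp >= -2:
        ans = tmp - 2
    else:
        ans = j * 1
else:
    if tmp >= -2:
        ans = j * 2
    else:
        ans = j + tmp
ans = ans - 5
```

j=-2, tmp=8
j >= 3 is False; tmp >= -2 is True
→ ans = j * 2 = -4
ans = (-4)-5 = -9

-9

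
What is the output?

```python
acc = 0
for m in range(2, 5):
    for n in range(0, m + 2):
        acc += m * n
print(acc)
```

102

m=2,n=0: acc = 0+0 = 0
m=2,n=1: acc = 0+2 = 2
m=2,n=2: acc = 2+4 = 6
m=2,n=3: acc = 6+6 = 12
m=3,n=0: acc = 12+0 = 12
m=3,n=1: acc = 12+3 = 15
m=3,n=2: acc = 15+6 = 21
m=3,n=3: acc = 21+9 = 30
m=3,n=4: acc = 30+12 = 42
m=4,n=0: acc = 42+0 = 42
m=4,n=1: acc = 42+4 = 46
m=4,n=2: acc = 46+8 = 54
m=4,n=3: acc = 54+12 = 66
m=4,n=4: acc = 66+16 = 82
m=4,n=5: acc = 82+20 = 102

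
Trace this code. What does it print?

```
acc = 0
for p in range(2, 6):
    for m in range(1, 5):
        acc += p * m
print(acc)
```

140

p=2,m=1: acc = 0+2 = 2
p=2,m=2: acc = 2+4 = 6
p=2,m=3: acc = 6+6 = 12
p=2,m=4: acc = 12+8 = 20
p=3,m=1: acc = 20+3 = 23
p=3,m=2: acc = 23+6 = 29
p=3,m=3: acc = 29+9 = 38
p=3,m=4: acc = 38+12 = 50
p=4,m=1: acc = 50+4 = 54
p=4,m=2: acc = 54+8 = 62
p=4,m=3: acc = 62+12 = 74
p=4,m=4: acc = 74+16 = 90
p=5,m=1: acc = 90+5 = 95
p=5,m=2: acc = 95+10 = 105
p=5,m=3: acc = 105+15 = 120
p=5,m=4: acc = 120+20 = 140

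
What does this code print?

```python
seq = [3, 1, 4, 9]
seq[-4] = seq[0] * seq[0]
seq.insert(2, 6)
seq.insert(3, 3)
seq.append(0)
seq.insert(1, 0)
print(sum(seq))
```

seq[-4] = seq[0]*seq[0] = 3*3 = 9 → [9, 1, 4, 9]
insert 6 at 2 → [9, 1, 6, 4, 9]
insert 3 at 3 → [9, 1, 6, 3, 4, 9]
append 0 → [9, 1, 6, 3, 4, 9, 0]
insert 0 at 1 → [9, 0, 1, 6, 3, 4, 9, 0]
sum = 32

32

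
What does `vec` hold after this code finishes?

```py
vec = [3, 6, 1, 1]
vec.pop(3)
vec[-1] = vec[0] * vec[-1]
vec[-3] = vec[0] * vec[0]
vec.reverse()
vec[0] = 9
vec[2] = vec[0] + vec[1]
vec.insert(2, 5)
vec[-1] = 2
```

[9, 6, 5, 2]

pop(3) removes 1 → [3, 6, 1]
vec[-1] = vec[0]*vec[-1] = 3*1 = 3 → [3, 6, 3]
vec[-3] = vec[0]*vec[0] = 3*3 = 9 → [9, 6, 3]
reverse → [3, 6, 9]
vec[0] = 9 → [9, 6, 9]
vec[2] = vec[0]+vec[1] = 9+6 = 15 → [9, 6, 15]
insert 5 at 2 → [9, 6, 5, 15]
vec[-1] = 2 → [9, 6, 5, 2]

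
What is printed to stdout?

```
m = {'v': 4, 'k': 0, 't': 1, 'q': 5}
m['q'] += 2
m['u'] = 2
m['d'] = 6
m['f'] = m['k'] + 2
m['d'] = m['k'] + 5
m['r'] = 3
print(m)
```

m['q'] = 5+2 = 7 → {'v': 4, 'k': 0, 't': 1, 'q': 7}
m['u'] = 2 → {'v': 4, 'k': 0, 't': 1, 'q': 7, 'u': 2}
m['d'] = 6 → {'v': 4, 'k': 0, 't': 1, 'q': 7, 'u': 2, 'd': 6}
m['f'] = m['k']+2 = 2 → {'v': 4, 'k': 0, 't': 1, 'q': 7, 'u': 2, 'd': 6, 'f': 2}
m['d'] = m['k']+5 = 5 → {'v': 4, 'k': 0, 't': 1, 'q': 7, 'u': 2, 'd': 5, 'f': 2}
m['r'] = 3 → {'v': 4, 'k': 0, 't': 1, 'q': 7, 'u': 2, 'd': 5, 'f': 2, 'r': 3}

{'v': 4, 'k': 0, 't': 1, 'q': 7, 'u': 2, 'd': 5, 'f': 2, 'r': 3}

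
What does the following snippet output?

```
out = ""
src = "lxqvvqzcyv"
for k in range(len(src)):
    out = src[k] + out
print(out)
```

vyczqvvqxl

k=0: prepend 'l' → 'l'
k=1: prepend 'x' → 'xl'
k=2: prepend 'q' → 'qxl'
k=3: prepend 'v' → 'vqxl'
k=4: prepend 'v' → 'vvqxl'
k=5: prepend 'q' → 'qvvqxl'
k=6: prepend 'z' → 'zqvvqxl'
k=7: prepend 'c' → 'czqvvqxl'
k=8: prepend 'y' → 'yczqvvqxl'
k=9: prepend 'v' → 'vyczqvvqxl'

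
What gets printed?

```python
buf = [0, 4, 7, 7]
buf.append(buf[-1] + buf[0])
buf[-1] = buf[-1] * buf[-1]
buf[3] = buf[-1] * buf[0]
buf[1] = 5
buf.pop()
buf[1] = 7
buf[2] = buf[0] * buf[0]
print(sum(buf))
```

7

append buf[-1]+buf[0] = 7+0 = 7 → [0, 4, 7, 7, 7]
buf[-1] = buf[-1]*buf[-1] = 7*7 = 49 → [0, 4, 7, 7, 49]
buf[3] = buf[-1]*buf[0] = 49*0 = 0 → [0, 4, 7, 0, 49]
buf[1] = 5 → [0, 5, 7, 0, 49]
pop() removes 49 → [0, 5, 7, 0]
buf[1] = 7 → [0, 7, 7, 0]
buf[2] = buf[0]*buf[0] = 0*0 = 0 → [0, 7, 0, 0]
sum = 7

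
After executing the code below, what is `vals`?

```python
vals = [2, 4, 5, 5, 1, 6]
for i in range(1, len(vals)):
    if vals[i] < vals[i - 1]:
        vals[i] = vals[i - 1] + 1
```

i=1: 4>=2, unchanged → [2, 4, 5, 5, 1, 6]
i=2: 5>=4, unchanged → [2, 4, 5, 5, 1, 6]
i=3: 5>=5, unchanged → [2, 4, 5, 5, 1, 6]
i=4: 1<5, vals[4] = 5+1 = 6 → [2, 4, 5, 5, 6, 6]
i=5: 6>=6, unchanged → [2, 4, 5, 5, 6, 6]

[2, 4, 5, 5, 6, 6]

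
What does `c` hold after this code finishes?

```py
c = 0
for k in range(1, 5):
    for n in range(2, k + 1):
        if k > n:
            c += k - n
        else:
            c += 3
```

k=2,n=2: not 2>2, c = 0+3 = 3
k=3,n=2: 3>2, c = 3+1 = 4
k=3,n=3: not 3>3, c = 4+3 = 7
k=4,n=2: 4>2, c = 7+2 = 9
k=4,n=3: 4>3, c = 9+1 = 10
k=4,n=4: not 4>4, c = 10+3 = 13

13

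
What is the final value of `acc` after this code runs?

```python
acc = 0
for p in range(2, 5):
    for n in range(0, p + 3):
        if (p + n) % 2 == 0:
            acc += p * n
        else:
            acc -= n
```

68

p=2,n=0: even sum, acc = 0+0 = 0
p=2,n=1: odd sum, acc = 0-1 = -1
p=2,n=2: even sum, acc = (-1)+4 = 3
p=2,n=3: odd sum, acc = 3-3 = 0
p=2,n=4: even sum, acc = 0+8 = 8
p=3,n=0: odd sum, acc = 8-0 = 8
p=3,n=1: even sum, acc = 8+3 = 11
p=3,n=2: odd sum, acc = 11-2 = 9
p=3,n=3: even sum, acc = 9+9 = 18
p=3,n=4: odd sum, acc = 18-4 = 14
p=3,n=5: even sum, acc = 14+15 = 29
p=4,n=0: even sum, acc = 29+0 = 29
p=4,n=1: odd sum, acc = 29-1 = 28
p=4,n=2: even sum, acc = 28+8 = 36
p=4,n=3: odd sum, acc = 36-3 = 33
p=4,n=4: even sum, acc = 33+16 = 49
p=4,n=5: odd sum, acc = 49-5 = 44
p=4,n=6: even sum, acc = 44+24 = 68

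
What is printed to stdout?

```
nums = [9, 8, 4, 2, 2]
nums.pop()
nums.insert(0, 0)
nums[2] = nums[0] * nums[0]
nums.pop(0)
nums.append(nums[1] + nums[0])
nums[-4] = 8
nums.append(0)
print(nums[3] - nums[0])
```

-7

pop() removes 2 → [9, 8, 4, 2]
insert 0 at 0 → [0, 9, 8, 4, 2]
nums[2] = nums[0]*nums[0] = 0*0 = 0 → [0, 9, 0, 4, 2]
pop(0) removes 0 → [9, 0, 4, 2]
append nums[1]+nums[0] = 0+9 = 9 → [9, 0, 4, 2, 9]
nums[-4] = 8 → [9, 8, 4, 2, 9]
append 0 → [9, 8, 4, 2, 9, 0]
nums[3]-nums[0] = 2-9 = -7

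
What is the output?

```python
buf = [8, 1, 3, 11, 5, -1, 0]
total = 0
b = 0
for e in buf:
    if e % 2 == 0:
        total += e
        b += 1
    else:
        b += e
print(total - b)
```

e=8: even, total = 0+8 = 8; b=1
e=1: not even; b=2
e=3: not even; b=5
e=11: not even; b=16
e=5: not even; b=21
e=-1: not even; b=20
e=0: even, total = 8+0 = 8; b=21
total-b = 8-21 = -13

-13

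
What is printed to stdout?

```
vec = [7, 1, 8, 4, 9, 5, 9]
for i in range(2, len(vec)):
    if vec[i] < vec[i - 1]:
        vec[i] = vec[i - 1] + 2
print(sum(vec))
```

68

i=2: 8>=1, unchanged → [7, 1, 8, 4, 9, 5, 9]
i=3: 4<8, vec[3] = 8+2 = 10 → [7, 1, 8, 10, 9, 5, 9]
i=4: 9<10, vec[4] = 10+2 = 12 → [7, 1, 8, 10, 12, 5, 9]
i=5: 5<12, vec[5] = 12+2 = 14 → [7, 1, 8, 10, 12, 14, 9]
i=6: 9<14, vec[6] = 14+2 = 16 → [7, 1, 8, 10, 12, 14, 16]
sum = 68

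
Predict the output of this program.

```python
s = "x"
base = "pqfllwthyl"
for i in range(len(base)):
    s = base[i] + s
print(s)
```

lyhtwllfqpx

i=0: prepend 'p' → 'px'
i=1: prepend 'q' → 'qpx'
i=2: prepend 'f' → 'fqpx'
i=3: prepend 'l' → 'lfqpx'
i=4: prepend 'l' → 'llfqpx'
i=5: prepend 'w' → 'wllfqpx'
i=6: prepend 't' → 'twllfqpx'
i=7: prepend 'h' → 'htwllfqpx'
i=8: prepend 'y' → 'yhtwllfqpx'
i=9: prepend 'l' → 'lyhtwllfqpx'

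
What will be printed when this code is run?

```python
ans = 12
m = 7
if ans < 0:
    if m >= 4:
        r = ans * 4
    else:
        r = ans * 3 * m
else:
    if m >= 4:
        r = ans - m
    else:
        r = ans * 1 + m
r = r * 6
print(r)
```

30

ans=12, m=7
ans < 0 is False; m >= 4 is True
→ r = ans - m = 5
r = 5*6 = 30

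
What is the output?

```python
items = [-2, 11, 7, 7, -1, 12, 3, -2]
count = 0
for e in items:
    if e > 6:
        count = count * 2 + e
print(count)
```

e=-2: not >6
e=11: >6, count = 0*2+11 = 11
e=7: >6, count = 11*2+7 = 29
e=7: >6, count = 29*2+7 = 65
e=-1: not >6
e=12: >6, count = 65*2+12 = 142
e=3: not >6
e=-2: not >6

142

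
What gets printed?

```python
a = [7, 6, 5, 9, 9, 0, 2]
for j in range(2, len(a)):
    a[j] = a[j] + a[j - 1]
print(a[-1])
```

j=2: a[2] = 5+6 = 11 → [7, 6, 11, 9, 9, 0, 2]
j=3: a[3] = 9+11 = 20 → [7, 6, 11, 20, 9, 0, 2]
j=4: a[4] = 9+20 = 29 → [7, 6, 11, 20, 29, 0, 2]
j=5: a[5] = 0+29 = 29 → [7, 6, 11, 20, 29, 29, 2]
j=6: a[6] = 2+29 = 31 → [7, 6, 11, 20, 29, 29, 31]

31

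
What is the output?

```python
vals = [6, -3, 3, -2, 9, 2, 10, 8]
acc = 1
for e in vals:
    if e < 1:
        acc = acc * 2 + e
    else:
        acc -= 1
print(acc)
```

e=6: not <1, acc = 1-1 = 0
e=-3: <1, acc = 0*2+(-3) = -3
e=3: not <1, acc = (-3)-1 = -4
e=-2: <1, acc = (-4)*2+(-2) = -10
e=9: not <1, acc = (-10)-1 = -11
e=2: not <1, acc = (-11)-1 = -12
e=10: not <1, acc = (-12)-1 = -13
e=8: not <1, acc = (-13)-1 = -14

-14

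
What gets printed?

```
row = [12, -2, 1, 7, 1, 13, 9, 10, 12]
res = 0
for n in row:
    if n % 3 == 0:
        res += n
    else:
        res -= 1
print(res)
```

27

n=12: %3==0, res = 0+12 = 12
n=-2: not %3==0, res = 12-1 = 11
n=1: not %3==0, res = 11-1 = 10
n=7: not %3==0, res = 10-1 = 9
n=1: not %3==0, res = 9-1 = 8
n=13: not %3==0, res = 8-1 = 7
n=9: %3==0, res = 7+9 = 16
n=10: not %3==0, res = 16-1 = 15
n=12: %3==0, res = 15+12 = 27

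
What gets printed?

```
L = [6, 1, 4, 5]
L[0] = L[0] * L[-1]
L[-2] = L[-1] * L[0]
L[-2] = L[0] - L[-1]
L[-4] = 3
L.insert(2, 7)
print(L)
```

[3, 1, 7, 25, 5]

L[0] = L[0]*L[-1] = 6*5 = 30 → [30, 1, 4, 5]
L[-2] = L[-1]*L[0] = 5*30 = 150 → [30, 1, 150, 5]
L[-2] = L[0]-L[-1] = 30-5 = 25 → [30, 1, 25, 5]
L[-4] = 3 → [3, 1, 25, 5]
insert 7 at 2 → [3, 1, 7, 25, 5]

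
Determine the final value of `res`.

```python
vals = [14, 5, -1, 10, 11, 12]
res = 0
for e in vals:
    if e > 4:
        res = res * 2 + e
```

e=14: >4, res = 0*2+14 = 14
e=5: >4, res = 14*2+5 = 33
e=-1: not >4
e=10: >4, res = 33*2+10 = 76
e=11: >4, res = 76*2+11 = 163
e=12: >4, res = 163*2+12 = 338

338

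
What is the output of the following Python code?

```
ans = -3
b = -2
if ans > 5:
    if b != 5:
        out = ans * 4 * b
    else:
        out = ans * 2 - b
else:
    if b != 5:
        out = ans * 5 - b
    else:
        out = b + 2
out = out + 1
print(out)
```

-12

ans=-3, b=-2
ans > 5 is False; b != 5 is True
→ out = ans * 5 - b = -13
out = (-13)+1 = -12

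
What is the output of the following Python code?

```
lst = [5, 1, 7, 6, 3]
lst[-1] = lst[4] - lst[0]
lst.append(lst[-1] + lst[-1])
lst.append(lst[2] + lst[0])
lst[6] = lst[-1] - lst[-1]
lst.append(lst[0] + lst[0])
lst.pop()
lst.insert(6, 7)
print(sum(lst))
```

lst[-1] = lst[4]-lst[0] = 3-5 = -2 → [5, 1, 7, 6, -2]
append lst[-1]+lst[-1] = (-2)+(-2) = -4 → [5, 1, 7, 6, -2, -4]
append lst[2]+lst[0] = 7+5 = 12 → [5, 1, 7, 6, -2, -4, 12]
lst[6] = lst[-1]-lst[-1] = 12-12 = 0 → [5, 1, 7, 6, -2, -4, 0]
append lst[0]+lst[0] = 5+5 = 10 → [5, 1, 7, 6, -2, -4, 0, 10]
pop() removes 10 → [5, 1, 7, 6, -2, -4, 0]
insert 7 at 6 → [5, 1, 7, 6, -2, -4, 7, 0]
sum = 20

20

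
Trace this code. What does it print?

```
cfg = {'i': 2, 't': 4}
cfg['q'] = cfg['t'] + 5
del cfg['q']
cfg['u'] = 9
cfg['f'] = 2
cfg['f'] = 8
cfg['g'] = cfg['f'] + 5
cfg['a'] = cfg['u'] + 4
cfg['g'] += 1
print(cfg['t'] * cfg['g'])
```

cfg['q'] = cfg['t']+5 = 9 → {'i': 2, 't': 4, 'q': 9}
del 'q' → {'i': 2, 't': 4}
cfg['u'] = 9 → {'i': 2, 't': 4, 'u': 9}
cfg['f'] = 2 → {'i': 2, 't': 4, 'u': 9, 'f': 2}
cfg['f'] = 8 → {'i': 2, 't': 4, 'u': 9, 'f': 8}
cfg['g'] = cfg['f']+5 = 13 → {'i': 2, 't': 4, 'u': 9, 'f': 8, 'g': 13}
cfg['a'] = cfg['u']+4 = 13 → {'i': 2, 't': 4, 'u': 9, 'f': 8, 'g': 13, 'a': 13}
cfg['g'] = 13+1 = 14 → {'i': 2, 't': 4, 'u': 9, 'f': 8, 'g': 14, 'a': 13}
cfg['t']*cfg['g'] = 4*14 = 56

56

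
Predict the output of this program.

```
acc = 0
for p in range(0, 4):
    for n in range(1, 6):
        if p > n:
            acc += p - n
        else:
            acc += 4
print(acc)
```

p=0,n=1: not 0>1, acc = 0+4 = 4
p=0,n=2: not 0>2, acc = 4+4 = 8
p=0,n=3: not 0>3, acc = 8+4 = 12
p=0,n=4: not 0>4, acc = 12+4 = 16
p=0,n=5: not 0>5, acc = 16+4 = 20
p=1,n=1: not 1>1, acc = 20+4 = 24
p=1,n=2: not 1>2, acc = 24+4 = 28
p=1,n=3: not 1>3, acc = 28+4 = 32
p=1,n=4: not 1>4, acc = 32+4 = 36
p=1,n=5: not 1>5, acc = 36+4 = 40
p=2,n=1: 2>1, acc = 40+1 = 41
p=2,n=2: not 2>2, acc = 41+4 = 45
p=2,n=3: not 2>3, acc = 45+4 = 49
p=2,n=4: not 2>4, acc = 49+4 = 53
p=2,n=5: not 2>5, acc = 53+4 = 57
p=3,n=1: 3>1, acc = 57+2 = 59
p=3,n=2: 3>2, acc = 59+1 = 60
p=3,n=3: not 3>3, acc = 60+4 = 64
p=3,n=4: not 3>4, acc = 64+4 = 68
p=3,n=5: not 3>5, acc = 68+4 = 72

72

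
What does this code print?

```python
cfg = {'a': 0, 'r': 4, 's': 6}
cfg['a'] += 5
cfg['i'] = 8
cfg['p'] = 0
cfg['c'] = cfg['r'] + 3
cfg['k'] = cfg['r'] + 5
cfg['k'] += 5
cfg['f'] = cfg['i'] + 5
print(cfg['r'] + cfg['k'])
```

18

cfg['a'] = 0+5 = 5 → {'a': 5, 'r': 4, 's': 6}
cfg['i'] = 8 → {'a': 5, 'r': 4, 's': 6, 'i': 8}
cfg['p'] = 0 → {'a': 5, 'r': 4, 's': 6, 'i': 8, 'p': 0}
cfg['c'] = cfg['r']+3 = 7 → {'a': 5, 'r': 4, 's': 6, 'i': 8, 'p': 0, 'c': 7}
cfg['k'] = cfg['r']+5 = 9 → {'a': 5, 'r': 4, 's': 6, 'i': 8, 'p': 0, 'c': 7, 'k': 9}
cfg['k'] = 9+5 = 14 → {'a': 5, 'r': 4, 's': 6, 'i': 8, 'p': 0, 'c': 7, 'k': 14}
cfg['f'] = cfg['i']+5 = 13 → {'a': 5, 'r': 4, 's': 6, 'i': 8, 'p': 0, 'c': 7, 'k': 14, 'f': 13}
cfg['r']+cfg['k'] = 4+14 = 18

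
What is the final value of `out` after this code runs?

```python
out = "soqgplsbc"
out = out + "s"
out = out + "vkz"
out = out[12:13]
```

'z'

+ 's' → 'soqgplsbcs'
+ 'vkz' → 'soqgplsbcsvkz'
slice [12:13] → 'z'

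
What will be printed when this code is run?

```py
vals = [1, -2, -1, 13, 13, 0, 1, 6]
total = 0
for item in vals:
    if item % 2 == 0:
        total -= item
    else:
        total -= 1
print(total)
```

item=1: not even, total = 0-1 = -1
item=-2: even, total = (-1)-(-2) = 1
item=-1: not even, total = 1-1 = 0
item=13: not even, total = 0-1 = -1
item=13: not even, total = (-1)-1 = -2
item=0: even, total = (-2)-0 = -2
item=1: not even, total = (-2)-1 = -3
item=6: even, total = (-3)-6 = -9

-9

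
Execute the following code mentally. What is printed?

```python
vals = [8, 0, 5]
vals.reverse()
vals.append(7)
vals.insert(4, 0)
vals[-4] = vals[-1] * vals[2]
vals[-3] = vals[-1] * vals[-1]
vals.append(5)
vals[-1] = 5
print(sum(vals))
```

reverse → [5, 0, 8]
append 7 → [5, 0, 8, 7]
insert 0 at 4 → [5, 0, 8, 7, 0]
vals[-4] = vals[-1]*vals[2] = 0*8 = 0 → [5, 0, 8, 7, 0]
vals[-3] = vals[-1]*vals[-1] = 0*0 = 0 → [5, 0, 0, 7, 0]
append 5 → [5, 0, 0, 7, 0, 5]
vals[-1] = 5 → [5, 0, 0, 7, 0, 5]
sum = 17

17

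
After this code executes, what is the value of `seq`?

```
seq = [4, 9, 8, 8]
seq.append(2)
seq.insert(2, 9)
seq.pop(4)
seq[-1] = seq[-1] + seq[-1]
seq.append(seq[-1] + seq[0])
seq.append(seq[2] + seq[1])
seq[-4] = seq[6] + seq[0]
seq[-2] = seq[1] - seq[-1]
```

[4, 9, 9, 22, 4, -9, 18]

append 2 → [4, 9, 8, 8, 2]
insert 9 at 2 → [4, 9, 9, 8, 8, 2]
pop(4) removes 8 → [4, 9, 9, 8, 2]
seq[-1] = seq[-1]+seq[-1] = 2+2 = 4 → [4, 9, 9, 8, 4]
append seq[-1]+seq[0] = 4+4 = 8 → [4, 9, 9, 8, 4, 8]
append seq[2]+seq[1] = 9+9 = 18 → [4, 9, 9, 8, 4, 8, 18]
seq[-4] = seq[6]+seq[0] = 18+4 = 22 → [4, 9, 9, 22, 4, 8, 18]
seq[-2] = seq[1]-seq[-1] = 9-18 = -9 → [4, 9, 9, 22, 4, -9, 18]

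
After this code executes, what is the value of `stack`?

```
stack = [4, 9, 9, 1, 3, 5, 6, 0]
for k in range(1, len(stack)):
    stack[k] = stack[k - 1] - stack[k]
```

k=1: stack[1] = 4-9 = -5 → [4, -5, 9, 1, 3, 5, 6, 0]
k=2: stack[2] = (-5)-9 = -14 → [4, -5, -14, 1, 3, 5, 6, 0]
k=3: stack[3] = (-14)-1 = -15 → [4, -5, -14, -15, 3, 5, 6, 0]
k=4: stack[4] = (-15)-3 = -18 → [4, -5, -14, -15, -18, 5, 6, 0]
k=5: stack[5] = (-18)-5 = -23 → [4, -5, -14, -15, -18, -23, 6, 0]
k=6: stack[6] = (-23)-6 = -29 → [4, -5, -14, -15, -18, -23, -29, 0]
k=7: stack[7] = (-29)-0 = -29 → [4, -5, -14, -15, -18, -23, -29, -29]

[4, -5, -14, -15, -18, -23, -29, -29]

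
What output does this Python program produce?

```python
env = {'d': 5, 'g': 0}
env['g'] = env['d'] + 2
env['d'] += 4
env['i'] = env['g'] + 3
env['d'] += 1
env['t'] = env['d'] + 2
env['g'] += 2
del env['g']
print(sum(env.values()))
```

32

env['g'] = env['d']+2 = 7 → {'d': 5, 'g': 7}
env['d'] = 5+4 = 9 → {'d': 9, 'g': 7}
env['i'] = env['g']+3 = 10 → {'d': 9, 'g': 7, 'i': 10}
env['d'] = 9+1 = 10 → {'d': 10, 'g': 7, 'i': 10}
env['t'] = env['d']+2 = 12 → {'d': 10, 'g': 7, 'i': 10, 't': 12}
env['g'] = 7+2 = 9 → {'d': 10, 'g': 9, 'i': 10, 't': 12}
del 'g' → {'d': 10, 'i': 10, 't': 12}
sum of values = 32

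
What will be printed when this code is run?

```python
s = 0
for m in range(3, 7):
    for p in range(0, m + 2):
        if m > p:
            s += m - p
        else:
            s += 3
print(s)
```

m=3,p=0: 3>0, s = 0+3 = 3
m=3,p=1: 3>1, s = 3+2 = 5
m=3,p=2: 3>2, s = 5+1 = 6
m=3,p=3: not 3>3, s = 6+3 = 9
m=3,p=4: not 3>4, s = 9+3 = 12
m=4,p=0: 4>0, s = 12+4 = 16
m=4,p=1: 4>1, s = 16+3 = 19
m=4,p=2: 4>2, s = 19+2 = 21
m=4,p=3: 4>3, s = 21+1 = 22
m=4,p=4: not 4>4, s = 22+3 = 25
m=4,p=5: not 4>5, s = 25+3 = 28
m=5,p=0: 5>0, s = 28+5 = 33
m=5,p=1: 5>1, s = 33+4 = 37
m=5,p=2: 5>2, s = 37+3 = 40
m=5,p=3: 5>3, s = 40+2 = 42
m=5,p=4: 5>4, s = 42+1 = 43
m=5,p=5: not 5>5, s = 43+3 = 46
m=5,p=6: not 5>6, s = 46+3 = 49
m=6,p=0: 6>0, s = 49+6 = 55
m=6,p=1: 6>1, s = 55+5 = 60
m=6,p=2: 6>2, s = 60+4 = 64
m=6,p=3: 6>3, s = 64+3 = 67
m=6,p=4: 6>4, s = 67+2 = 69
m=6,p=5: 6>5, s = 69+1 = 70
m=6,p=6: not 6>6, s = 70+3 = 73
m=6,p=7: not 6>7, s = 73+3 = 76

76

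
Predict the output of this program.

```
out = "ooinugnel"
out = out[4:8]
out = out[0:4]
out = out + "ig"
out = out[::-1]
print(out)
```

slice [4:8] → 'ugne'
slice [0:4] → 'ugne'
+ 'ig' → 'ugneig'
reverse → 'giengu'

giengu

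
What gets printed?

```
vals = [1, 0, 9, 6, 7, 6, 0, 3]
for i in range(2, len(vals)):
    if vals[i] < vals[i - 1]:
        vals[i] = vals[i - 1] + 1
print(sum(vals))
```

i=2: 9>=0, unchanged → [1, 0, 9, 6, 7, 6, 0, 3]
i=3: 6<9, vals[3] = 9+1 = 10 → [1, 0, 9, 10, 7, 6, 0, 3]
i=4: 7<10, vals[4] = 10+1 = 11 → [1, 0, 9, 10, 11, 6, 0, 3]
i=5: 6<11, vals[5] = 11+1 = 12 → [1, 0, 9, 10, 11, 12, 0, 3]
i=6: 0<12, vals[6] = 12+1 = 13 → [1, 0, 9, 10, 11, 12, 13, 3]
i=7: 3<13, vals[7] = 13+1 = 14 → [1, 0, 9, 10, 11, 12, 13, 14]
sum = 70

70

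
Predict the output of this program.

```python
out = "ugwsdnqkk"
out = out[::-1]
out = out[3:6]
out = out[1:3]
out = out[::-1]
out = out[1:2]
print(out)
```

reverse → 'kkqndswgu'
slice [3:6] → 'nds'
slice [1:3] → 'ds'
reverse → 'sd'
slice [1:2] → 'd'

d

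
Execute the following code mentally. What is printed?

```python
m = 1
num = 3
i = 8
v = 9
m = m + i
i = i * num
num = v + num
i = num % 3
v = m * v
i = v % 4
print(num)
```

12

m = 1+8 = 9
i = 8*3 = 24
num = 9+3 = 12
i = 12%3 = 0
v = 9*9 = 81
i = 81%4 = 1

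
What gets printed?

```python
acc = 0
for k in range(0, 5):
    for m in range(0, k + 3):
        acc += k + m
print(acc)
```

115

k=0,m=0: acc = 0+0 = 0
k=0,m=1: acc = 0+1 = 1
k=0,m=2: acc = 1+2 = 3
k=1,m=0: acc = 3+1 = 4
k=1,m=1: acc = 4+2 = 6
k=1,m=2: acc = 6+3 = 9
k=1,m=3: acc = 9+4 = 13
k=2,m=0: acc = 13+2 = 15
k=2,m=1: acc = 15+3 = 18
k=2,m=2: acc = 18+4 = 22
k=2,m=3: acc = 22+5 = 27
k=2,m=4: acc = 27+6 = 33
k=3,m=0: acc = 33+3 = 36
k=3,m=1: acc = 36+4 = 40
k=3,m=2: acc = 40+5 = 45
k=3,m=3: acc = 45+6 = 51
k=3,m=4: acc = 51+7 = 58
k=3,m=5: acc = 58+8 = 66
k=4,m=0: acc = 66+4 = 70
k=4,m=1: acc = 70+5 = 75
k=4,m=2: acc = 75+6 = 81
k=4,m=3: acc = 81+7 = 88
k=4,m=4: acc = 88+8 = 96
k=4,m=5: acc = 96+9 = 105
k=4,m=6: acc = 105+10 = 115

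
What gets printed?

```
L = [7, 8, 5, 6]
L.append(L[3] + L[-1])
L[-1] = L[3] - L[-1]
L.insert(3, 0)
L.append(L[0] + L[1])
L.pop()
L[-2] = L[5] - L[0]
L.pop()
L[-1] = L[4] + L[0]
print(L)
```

[7, 8, 5, 0, -6]

append L[3]+L[-1] = 6+6 = 12 → [7, 8, 5, 6, 12]
L[-1] = L[3]-L[-1] = 6-12 = -6 → [7, 8, 5, 6, -6]
insert 0 at 3 → [7, 8, 5, 0, 6, -6]
append L[0]+L[1] = 7+8 = 15 → [7, 8, 5, 0, 6, -6, 15]
pop() removes 15 → [7, 8, 5, 0, 6, -6]
L[-2] = L[5]-L[0] = (-6)-7 = -13 → [7, 8, 5, 0, -13, -6]
pop() removes -6 → [7, 8, 5, 0, -13]
L[-1] = L[4]+L[0] = (-13)+7 = -6 → [7, 8, 5, 0, -6]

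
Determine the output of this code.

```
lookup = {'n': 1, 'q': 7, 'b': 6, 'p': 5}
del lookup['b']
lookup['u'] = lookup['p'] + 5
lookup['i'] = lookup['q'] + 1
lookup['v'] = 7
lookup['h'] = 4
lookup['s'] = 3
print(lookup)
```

del 'b' → {'n': 1, 'q': 7, 'p': 5}
lookup['u'] = lookup['p']+5 = 10 → {'n': 1, 'q': 7, 'p': 5, 'u': 10}
lookup['i'] = lookup['q']+1 = 8 → {'n': 1, 'q': 7, 'p': 5, 'u': 10, 'i': 8}
lookup['v'] = 7 → {'n': 1, 'q': 7, 'p': 5, 'u': 10, 'i': 8, 'v': 7}
lookup['h'] = 4 → {'n': 1, 'q': 7, 'p': 5, 'u': 10, 'i': 8, 'v': 7, 'h': 4}
lookup['s'] = 3 → {'n': 1, 'q': 7, 'p': 5, 'u': 10, 'i': 8, 'v': 7, 'h': 4, 's': 3}

{'n': 1, 'q': 7, 'p': 5, 'u': 10, 'i': 8, 'v': 7, 'h': 4, 's': 3}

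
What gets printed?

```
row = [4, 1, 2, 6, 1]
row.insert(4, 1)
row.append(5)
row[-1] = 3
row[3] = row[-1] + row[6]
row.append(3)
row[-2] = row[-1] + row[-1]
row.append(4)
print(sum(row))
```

28

insert 1 at 4 → [4, 1, 2, 6, 1, 1]
append 5 → [4, 1, 2, 6, 1, 1, 5]
row[-1] = 3 → [4, 1, 2, 6, 1, 1, 3]
row[3] = row[-1]+row[6] = 3+3 = 6 → [4, 1, 2, 6, 1, 1, 3]
append 3 → [4, 1, 2, 6, 1, 1, 3, 3]
row[-2] = row[-1]+row[-1] = 3+3 = 6 → [4, 1, 2, 6, 1, 1, 6, 3]
append 4 → [4, 1, 2, 6, 1, 1, 6, 3, 4]
sum = 28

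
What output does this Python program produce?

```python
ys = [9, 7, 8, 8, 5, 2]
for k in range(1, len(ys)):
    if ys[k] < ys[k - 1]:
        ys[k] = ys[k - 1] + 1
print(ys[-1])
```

k=1: 7<9, ys[1] = 9+1 = 10 → [9, 10, 8, 8, 5, 2]
k=2: 8<10, ys[2] = 10+1 = 11 → [9, 10, 11, 8, 5, 2]
k=3: 8<11, ys[3] = 11+1 = 12 → [9, 10, 11, 12, 5, 2]
k=4: 5<12, ys[4] = 12+1 = 13 → [9, 10, 11, 12, 13, 2]
k=5: 2<13, ys[5] = 13+1 = 14 → [9, 10, 11, 12, 13, 14]

14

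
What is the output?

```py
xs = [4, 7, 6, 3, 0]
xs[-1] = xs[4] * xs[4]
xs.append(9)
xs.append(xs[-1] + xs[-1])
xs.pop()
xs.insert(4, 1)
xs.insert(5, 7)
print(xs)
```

[4, 7, 6, 3, 1, 7, 0, 9]

xs[-1] = xs[4]*xs[4] = 0*0 = 0 → [4, 7, 6, 3, 0]
append 9 → [4, 7, 6, 3, 0, 9]
append xs[-1]+xs[-1] = 9+9 = 18 → [4, 7, 6, 3, 0, 9, 18]
pop() removes 18 → [4, 7, 6, 3, 0, 9]
insert 1 at 4 → [4, 7, 6, 3, 1, 0, 9]
insert 7 at 5 → [4, 7, 6, 3, 1, 7, 0, 9]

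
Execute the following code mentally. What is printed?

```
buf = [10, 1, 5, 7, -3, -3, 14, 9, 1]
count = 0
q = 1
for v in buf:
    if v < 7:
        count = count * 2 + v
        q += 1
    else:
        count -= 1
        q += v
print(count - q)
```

-51

v=10: not <7, count = 0-1 = -1; q=11
v=1: <7, count = (-1)*2+1 = -1; q=12
v=5: <7, count = (-1)*2+5 = 3; q=13
v=7: not <7, count = 3-1 = 2; q=20
v=-3: <7, count = 2*2+(-3) = 1; q=21
v=-3: <7, count = 1*2+(-3) = -1; q=22
v=14: not <7, count = (-1)-1 = -2; q=36
v=9: not <7, count = (-2)-1 = -3; q=45
v=1: <7, count = (-3)*2+1 = -5; q=46
count-q = (-5)-46 = -51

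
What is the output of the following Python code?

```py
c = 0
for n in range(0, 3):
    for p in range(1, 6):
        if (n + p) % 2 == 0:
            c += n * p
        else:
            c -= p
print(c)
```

n=0,p=1: odd sum, c = 0-1 = -1
n=0,p=2: even sum, c = (-1)+0 = -1
n=0,p=3: odd sum, c = (-1)-3 = -4
n=0,p=4: even sum, c = (-4)+0 = -4
n=0,p=5: odd sum, c = (-4)-5 = -9
n=1,p=1: even sum, c = (-9)+1 = -8
n=1,p=2: odd sum, c = (-8)-2 = -10
n=1,p=3: even sum, c = (-10)+3 = -7
n=1,p=4: odd sum, c = (-7)-4 = -11
n=1,p=5: even sum, c = (-11)+5 = -6
n=2,p=1: odd sum, c = (-6)-1 = -7
n=2,p=2: even sum, c = (-7)+4 = -3
n=2,p=3: odd sum, c = (-3)-3 = -6
n=2,p=4: even sum, c = (-6)+8 = 2
n=2,p=5: odd sum, c = 2-5 = -3

-3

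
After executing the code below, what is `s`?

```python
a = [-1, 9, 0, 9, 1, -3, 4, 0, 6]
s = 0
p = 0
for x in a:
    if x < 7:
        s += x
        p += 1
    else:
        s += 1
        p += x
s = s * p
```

225

x=-1: <7, s = 0+(-1) = -1; p=1
x=9: not <7, s = (-1)+1 = 0; p=10
x=0: <7, s = 0+0 = 0; p=11
x=9: not <7, s = 0+1 = 1; p=20
x=1: <7, s = 1+1 = 2; p=21
x=-3: <7, s = 2+(-3) = -1; p=22
x=4: <7, s = (-1)+4 = 3; p=23
x=0: <7, s = 3+0 = 3; p=24
x=6: <7, s = 3+6 = 9; p=25
s*p = 9*25 = 225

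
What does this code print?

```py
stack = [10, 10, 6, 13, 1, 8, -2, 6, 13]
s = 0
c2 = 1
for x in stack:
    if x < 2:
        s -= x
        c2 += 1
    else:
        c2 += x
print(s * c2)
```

x=10: not <2; c2=11
x=10: not <2; c2=21
x=6: not <2; c2=27
x=13: not <2; c2=40
x=1: <2, s = 0-1 = -1; c2=41
x=8: not <2; c2=49
x=-2: <2, s = (-1)-(-2) = 1; c2=50
x=6: not <2; c2=56
x=13: not <2; c2=69
s*c2 = 1*69 = 69

69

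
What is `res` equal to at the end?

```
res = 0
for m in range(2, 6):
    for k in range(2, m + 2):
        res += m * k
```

193

m=2,k=2: res = 0+4 = 4
m=2,k=3: res = 4+6 = 10
m=3,k=2: res = 10+6 = 16
m=3,k=3: res = 16+9 = 25
m=3,k=4: res = 25+12 = 37
m=4,k=2: res = 37+8 = 45
m=4,k=3: res = 45+12 = 57
m=4,k=4: res = 57+16 = 73
m=4,k=5: res = 73+20 = 93
m=5,k=2: res = 93+10 = 103
m=5,k=3: res = 103+15 = 118
m=5,k=4: res = 118+20 = 138
m=5,k=5: res = 138+25 = 163
m=5,k=6: res = 163+30 = 193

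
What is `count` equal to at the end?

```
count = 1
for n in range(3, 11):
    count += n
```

n=3: count = 1+3 = 4
n=4: count = 4+4 = 8
n=5: count = 8+5 = 13
n=6: count = 13+6 = 19
n=7: count = 19+7 = 26
n=8: count = 26+8 = 34
n=9: count = 34+9 = 43
n=10: count = 43+10 = 53

53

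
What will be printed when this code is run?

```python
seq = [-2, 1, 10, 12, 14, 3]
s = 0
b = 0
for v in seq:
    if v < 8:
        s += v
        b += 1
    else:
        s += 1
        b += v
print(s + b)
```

v=-2: <8, s = 0+(-2) = -2; b=1
v=1: <8, s = (-2)+1 = -1; b=2
v=10: not <8, s = (-1)+1 = 0; b=12
v=12: not <8, s = 0+1 = 1; b=24
v=14: not <8, s = 1+1 = 2; b=38
v=3: <8, s = 2+3 = 5; b=39
s+b = 5+39 = 44

44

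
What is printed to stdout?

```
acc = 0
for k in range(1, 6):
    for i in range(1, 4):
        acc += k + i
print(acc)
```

k=1,i=1: acc = 0+2 = 2
k=1,i=2: acc = 2+3 = 5
k=1,i=3: acc = 5+4 = 9
k=2,i=1: acc = 9+3 = 12
k=2,i=2: acc = 12+4 = 16
k=2,i=3: acc = 16+5 = 21
k=3,i=1: acc = 21+4 = 25
k=3,i=2: acc = 25+5 = 30
k=3,i=3: acc = 30+6 = 36
k=4,i=1: acc = 36+5 = 41
k=4,i=2: acc = 41+6 = 47
k=4,i=3: acc = 47+7 = 54
k=5,i=1: acc = 54+6 = 60
k=5,i=2: acc = 60+7 = 67
k=5,i=3: acc = 67+8 = 75

75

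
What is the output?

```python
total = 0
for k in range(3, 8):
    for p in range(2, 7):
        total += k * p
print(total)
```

500

k=3,p=2: total = 0+6 = 6
k=3,p=3: total = 6+9 = 15
k=3,p=4: total = 15+12 = 27
k=3,p=5: total = 27+15 = 42
k=3,p=6: total = 42+18 = 60
k=4,p=2: total = 60+8 = 68
k=4,p=3: total = 68+12 = 80
k=4,p=4: total = 80+16 = 96
k=4,p=5: total = 96+20 = 116
k=4,p=6: total = 116+24 = 140
k=5,p=2: total = 140+10 = 150
k=5,p=3: total = 150+15 = 165
k=5,p=4: total = 165+20 = 185
k=5,p=5: total = 185+25 = 210
k=5,p=6: total = 210+30 = 240
k=6,p=2: total = 240+12 = 252
k=6,p=3: total = 252+18 = 270
k=6,p=4: total = 270+24 = 294
k=6,p=5: total = 294+30 = 324
k=6,p=6: total = 324+36 = 360
k=7,p=2: total = 360+14 = 374
k=7,p=3: total = 374+21 = 395
k=7,p=4: total = 395+28 = 423
k=7,p=5: total = 423+35 = 458
k=7,p=6: total = 458+42 = 500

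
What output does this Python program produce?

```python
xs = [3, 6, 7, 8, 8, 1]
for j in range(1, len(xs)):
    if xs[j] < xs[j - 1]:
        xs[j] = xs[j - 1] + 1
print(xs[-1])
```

9

j=1: 6>=3, unchanged → [3, 6, 7, 8, 8, 1]
j=2: 7>=6, unchanged → [3, 6, 7, 8, 8, 1]
j=3: 8>=7, unchanged → [3, 6, 7, 8, 8, 1]
j=4: 8>=8, unchanged → [3, 6, 7, 8, 8, 1]
j=5: 1<8, xs[5] = 8+1 = 9 → [3, 6, 7, 8, 8, 9]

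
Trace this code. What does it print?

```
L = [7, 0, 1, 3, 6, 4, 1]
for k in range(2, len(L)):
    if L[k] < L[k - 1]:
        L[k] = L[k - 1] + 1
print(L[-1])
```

k=2: 1>=0, unchanged → [7, 0, 1, 3, 6, 4, 1]
k=3: 3>=1, unchanged → [7, 0, 1, 3, 6, 4, 1]
k=4: 6>=3, unchanged → [7, 0, 1, 3, 6, 4, 1]
k=5: 4<6, L[5] = 6+1 = 7 → [7, 0, 1, 3, 6, 7, 1]
k=6: 1<7, L[6] = 7+1 = 8 → [7, 0, 1, 3, 6, 7, 8]

8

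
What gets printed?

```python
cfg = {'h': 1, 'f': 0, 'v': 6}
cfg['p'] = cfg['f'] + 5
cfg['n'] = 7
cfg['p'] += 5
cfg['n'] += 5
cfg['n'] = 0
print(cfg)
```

cfg['p'] = cfg['f']+5 = 5 → {'h': 1, 'f': 0, 'v': 6, 'p': 5}
cfg['n'] = 7 → {'h': 1, 'f': 0, 'v': 6, 'p': 5, 'n': 7}
cfg['p'] = 5+5 = 10 → {'h': 1, 'f': 0, 'v': 6, 'p': 10, 'n': 7}
cfg['n'] = 7+5 = 12 → {'h': 1, 'f': 0, 'v': 6, 'p': 10, 'n': 12}
cfg['n'] = 0 → {'h': 1, 'f': 0, 'v': 6, 'p': 10, 'n': 0}

{'h': 1, 'f': 0, 'v': 6, 'p': 10, 'n': 0}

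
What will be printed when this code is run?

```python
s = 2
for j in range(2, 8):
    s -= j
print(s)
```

j=2: s = 2-2 = 0
j=3: s = 0-3 = -3
j=4: s = (-3)-4 = -7
j=5: s = (-7)-5 = -12
j=6: s = (-12)-6 = -18
j=7: s = (-18)-7 = -25

-25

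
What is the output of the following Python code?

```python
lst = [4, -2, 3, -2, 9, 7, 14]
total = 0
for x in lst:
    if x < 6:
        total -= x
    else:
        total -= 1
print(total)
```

-6

x=4: <6, total = 0-4 = -4
x=-2: <6, total = (-4)-(-2) = -2
x=3: <6, total = (-2)-3 = -5
x=-2: <6, total = (-5)-(-2) = -3
x=9: not <6, total = (-3)-1 = -4
x=7: not <6, total = (-4)-1 = -5
x=14: not <6, total = (-5)-1 = -6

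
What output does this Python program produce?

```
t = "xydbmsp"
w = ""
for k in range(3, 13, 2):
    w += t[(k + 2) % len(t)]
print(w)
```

k=3: add t[5]='s' → 's'
k=5: add t[0]='x' → 'sx'
k=7: add t[2]='d' → 'sxd'
k=9: add t[4]='m' → 'sxdm'
k=11: add t[6]='p' → 'sxdmp'

sxdmp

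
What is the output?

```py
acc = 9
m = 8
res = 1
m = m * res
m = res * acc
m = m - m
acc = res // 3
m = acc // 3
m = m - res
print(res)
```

1

m = 8*1 = 8
m = 1*9 = 9
m = 9-9 = 0
acc = 1//3 = 0
m = 0//3 = 0
m = 0-1 = -1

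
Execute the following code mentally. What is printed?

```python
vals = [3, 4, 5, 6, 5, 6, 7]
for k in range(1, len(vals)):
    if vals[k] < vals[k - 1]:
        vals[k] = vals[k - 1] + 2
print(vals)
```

[3, 4, 5, 6, 8, 10, 12]

k=1: 4>=3, unchanged → [3, 4, 5, 6, 5, 6, 7]
k=2: 5>=4, unchanged → [3, 4, 5, 6, 5, 6, 7]
k=3: 6>=5, unchanged → [3, 4, 5, 6, 5, 6, 7]
k=4: 5<6, vals[4] = 6+2 = 8 → [3, 4, 5, 6, 8, 6, 7]
k=5: 6<8, vals[5] = 8+2 = 10 → [3, 4, 5, 6, 8, 10, 7]
k=6: 7<10, vals[6] = 10+2 = 12 → [3, 4, 5, 6, 8, 10, 12]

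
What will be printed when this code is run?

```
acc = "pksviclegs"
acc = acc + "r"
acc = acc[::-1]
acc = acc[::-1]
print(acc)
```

+ 'r' → 'pksviclegsr'
reverse → 'rsgelcivskp'
reverse → 'pksviclegsr'

pksviclegsr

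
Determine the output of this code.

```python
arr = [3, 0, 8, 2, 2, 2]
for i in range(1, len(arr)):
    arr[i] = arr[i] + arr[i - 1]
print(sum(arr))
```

62

i=1: arr[1] = 0+3 = 3 → [3, 3, 8, 2, 2, 2]
i=2: arr[2] = 8+3 = 11 → [3, 3, 11, 2, 2, 2]
i=3: arr[3] = 2+11 = 13 → [3, 3, 11, 13, 2, 2]
i=4: arr[4] = 2+13 = 15 → [3, 3, 11, 13, 15, 2]
i=5: arr[5] = 2+15 = 17 → [3, 3, 11, 13, 15, 17]
sum = 62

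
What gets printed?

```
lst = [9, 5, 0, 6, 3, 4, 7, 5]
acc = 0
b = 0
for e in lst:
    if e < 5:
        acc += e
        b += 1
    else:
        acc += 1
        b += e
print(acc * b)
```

420

e=9: not <5, acc = 0+1 = 1; b=9
e=5: not <5, acc = 1+1 = 2; b=14
e=0: <5, acc = 2+0 = 2; b=15
e=6: not <5, acc = 2+1 = 3; b=21
e=3: <5, acc = 3+3 = 6; b=22
e=4: <5, acc = 6+4 = 10; b=23
e=7: not <5, acc = 10+1 = 11; b=30
e=5: not <5, acc = 11+1 = 12; b=35
acc*b = 12*35 = 420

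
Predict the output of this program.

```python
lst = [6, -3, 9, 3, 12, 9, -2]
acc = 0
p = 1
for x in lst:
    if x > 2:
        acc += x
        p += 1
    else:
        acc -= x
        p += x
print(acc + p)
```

45

x=6: >2, acc = 0+6 = 6; p=2
x=-3: not >2, acc = 6-(-3) = 9; p=-1
x=9: >2, acc = 9+9 = 18; p=0
x=3: >2, acc = 18+3 = 21; p=1
x=12: >2, acc = 21+12 = 33; p=2
x=9: >2, acc = 33+9 = 42; p=3
x=-2: not >2, acc = 42-(-2) = 44; p=1
acc+p = 44+1 = 45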